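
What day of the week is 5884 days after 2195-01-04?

First find the weekday of Jan 4, 2195. Doomsday rule: the anchor day for the 2100s is Sunday. For year 95: 95÷12 = 7 r 11, and 11÷4 = 2, so 7+11+2 = 20.
Sunday + 20 ≡ Saturday — that's 2195's doomsday.
In January the doomsday date is Jan 3 (2195 is not a leap year).
Jan 4 is 1 day after Jan 3; 1 mod 7 = 1, so Saturday + 1 = Sunday.
5884 mod 7 = 4, so 5884 days after a Sunday is Sunday + 4 = Thursday.

Thursday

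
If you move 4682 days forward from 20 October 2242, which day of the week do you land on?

Oct 20, 2242 is a Thursday.
4682 mod 7 = 6, so 4682 days after a Thursday is Thursday + 6 = Wednesday.

Wednesday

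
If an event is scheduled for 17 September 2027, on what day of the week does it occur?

January 1, 2027 is a Friday.
Jan 1, 2027 → Feb 1, 2027: 31 days (January has 31).
Feb 1, 2027 → Mar 1, 2027: 28 days (February has 28).
Mar 1, 2027 → Apr 1, 2027: 31 days (March has 31).
Apr 1, 2027 → May 1, 2027: 30 days (April has 30).
May 1, 2027 → Jun 1, 2027: 31 days (May has 31).
Jun 1, 2027 → Jul 1, 2027: 30 days (June has 30).
Jul 1, 2027 → Aug 1, 2027: 31 days (July has 31).
Aug 1, 2027 → Sep 1, 2027: 31 days (August has 31).
Sep 1, 2027 → Sep 17, 2027: 16 days.
Total: 259 days.
259 mod 7 = 0, so Friday + 0 = Friday.

Friday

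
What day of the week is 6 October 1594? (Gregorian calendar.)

Thursday

Doomsday rule: the anchor day for the 1500s is Wednesday. For year 94: 94÷12 = 7 r 10, and 10÷4 = 2, so 7+10+2 = 19.
Wednesday + 19 ≡ Monday — that's 1594's doomsday.
In October the doomsday date is Oct 10.
Oct 6 is 4 days before Oct 10; 4 mod 7 = 4, so Monday − 4 = Thursday.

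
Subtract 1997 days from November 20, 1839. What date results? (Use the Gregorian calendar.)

−365 (one year) → Nov 20, 1838 (1632 left).
−365 (one year) → Nov 20, 1837 (1267 left).
−365 (one year) → Nov 20, 1836 (902 left).
−366 (one year; includes Feb 29, 1836) → Nov 20, 1835 (536 left).
−365 (one year) → Nov 20, 1834 (171 left).
−20 → Oct 31, 1834 (end of Oct, 31 days; 151 left).
−31 → Sep 30, 1834 (end of Sep, 30 days; 120 left).
−30 → Aug 31, 1834 (end of Aug, 31 days; 90 left).
−31 → Jul 31, 1834 (end of Jul, 31 days; 59 left).
−31 → Jun 30, 1834 (end of Jun, 30 days; 28 left).
−28 → Jun 2, 1834.

June 2, 1834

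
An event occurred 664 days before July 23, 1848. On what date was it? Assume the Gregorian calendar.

September 28, 1846

−366 (one year; includes Feb 29, 1848) → Jul 23, 1847 (298 left).
−23 → Jun 30, 1847 (end of Jun, 30 days; 275 left).
−30 → May 31, 1847 (end of May, 31 days; 245 left).
−31 → Apr 30, 1847 (end of Apr, 30 days; 214 left).
−30 → Mar 31, 1847 (end of Mar, 31 days; 184 left).
−31 → Feb 28, 1847 (end of Feb, 28 days; 153 left).
−28 → Jan 31, 1847 (end of Jan, 31 days; 125 left).
−31 → Dec 31, 1846 (end of Dec, 31 days; 94 left).
−31 → Nov 30, 1846 (end of Nov, 30 days; 63 left).
−30 → Oct 31, 1846 (end of Oct, 31 days; 33 left).
−31 → Sep 30, 1846 (end of Sep, 30 days; 2 left).
−2 → Sep 28, 1846.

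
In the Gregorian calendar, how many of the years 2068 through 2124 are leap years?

Multiples of 4 in [2068,2124]: 15.
Of those, multiples of 100: 1 (not leap unless ÷400).
Multiples of 400: 0.
Leap years = 15 − 1 + 0 = 14.

14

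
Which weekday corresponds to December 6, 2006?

Doomsday rule: the anchor day for the 2000s is Tuesday. For year 06: 6÷12 = 0 r 6, and 6÷4 = 1, so 0+6+1 = 7.
Tuesday + 7 ≡ Tuesday — that's 2006's doomsday.
In December the doomsday date is Dec 12.
Dec 6 is 6 days before Dec 12; 6 mod 7 = 6, so Tuesday − 6 = Wednesday.

Wednesday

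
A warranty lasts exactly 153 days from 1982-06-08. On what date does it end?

Jun has 30 days: +23 → Jul 1, 1982 (130 left).
Jul has 31 days: +31 → Aug 1, 1982 (99 left).
Aug has 31 days: +31 → Sep 1, 1982 (68 left).
Sep has 30 days: +30 → Oct 1, 1982 (38 left).
Oct has 31 days: +31 → Nov 1, 1982 (7 left).
+7 → Nov 8, 1982.

November 8, 1982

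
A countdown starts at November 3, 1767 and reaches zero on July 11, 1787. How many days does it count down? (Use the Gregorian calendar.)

7190

Nov 3, 1767 → Nov 3, 1768: 366 days (Feb 29, 1768 is in that span).
Nov 3, 1768 → Nov 3, 1769: 365 days.
Nov 3, 1769 → Nov 3, 1770: 365 days.
Nov 3, 1770 → Nov 3, 1771: 365 days.
Nov 3, 1771 → Nov 3, 1772: 366 days (Feb 29, 1772 is in that span).
Nov 3, 1772 → Nov 3, 1773: 365 days.
Nov 3, 1773 → Nov 3, 1774: 365 days.
Nov 3, 1774 → Nov 3, 1775: 365 days.
Nov 3, 1775 → Nov 3, 1776: 366 days (Feb 29, 1776 is in that span).
Nov 3, 1776 → Nov 3, 1777: 365 days.
Nov 3, 1777 → Nov 3, 1778: 365 days.
Nov 3, 1778 → Nov 3, 1779: 365 days.
Nov 3, 1779 → Nov 3, 1780: 366 days (Feb 29, 1780 is in that span).
Nov 3, 1780 → Nov 3, 1781: 365 days.
Nov 3, 1781 → Nov 3, 1782: 365 days.
Nov 3, 1782 → Nov 3, 1783: 365 days.
Nov 3, 1783 → Nov 3, 1784: 366 days (Feb 29, 1784 is in that span).
Nov 3, 1784 → Nov 3, 1785: 365 days.
Nov 3, 1785 → Nov 3, 1786: 365 days.
Nov 3, 1786 → Dec 3, 1786: 30 days (November has 30).
Dec 3, 1786 → Jan 3, 1787: 31 days (December has 31).
Jan 3, 1787 → Feb 3, 1787: 31 days (January has 31).
Feb 3, 1787 → Mar 3, 1787: 28 days (February has 28).
Mar 3, 1787 → Apr 3, 1787: 31 days (March has 31).
Apr 3, 1787 → May 3, 1787: 30 days (April has 30).
May 3, 1787 → Jun 3, 1787: 31 days (May has 31).
Jun 3, 1787 → Jul 3, 1787: 30 days (June has 30).
Jul 3, 1787 → Jul 11, 1787: 8 days.
Total: 7190 days.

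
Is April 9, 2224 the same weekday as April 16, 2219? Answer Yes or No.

Yes

From Apr 16, 2219 to Apr 9, 2224 is 1820 days.
1820 mod 7 = 0, so they are the same weekday.
(Apr 16, 2219 is a Friday; Apr 9, 2224 is a Friday.)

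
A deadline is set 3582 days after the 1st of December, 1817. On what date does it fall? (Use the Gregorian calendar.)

+365 (one year) → Dec 1, 1818 (3217 left).
+365 (one year) → Dec 1, 1819 (2852 left).
+366 (one year; includes Feb 29, 1820) → Dec 1, 1820 (2486 left).
+365 (one year) → Dec 1, 1821 (2121 left).
+365 (one year) → Dec 1, 1822 (1756 left).
+365 (one year) → Dec 1, 1823 (1391 left).
+366 (one year; includes Feb 29, 1824) → Dec 1, 1824 (1025 left).
+365 (one year) → Dec 1, 1825 (660 left).
+365 (one year) → Dec 1, 1826 (295 left).
Dec has 31 days: +31 → Jan 1, 1827 (264 left).
Jan has 31 days: +31 → Feb 1, 1827 (233 left).
Feb has 28 days: +28 → Mar 1, 1827 (205 left).
Mar has 31 days: +31 → Apr 1, 1827 (174 left).
Apr has 30 days: +30 → May 1, 1827 (144 left).
May has 31 days: +31 → Jun 1, 1827 (113 left).
Jun has 30 days: +30 → Jul 1, 1827 (83 left).
Jul has 31 days: +31 → Aug 1, 1827 (52 left).
Aug has 31 days: +31 → Sep 1, 1827 (21 left).
+21 → Sep 22, 1827.

September 22, 1827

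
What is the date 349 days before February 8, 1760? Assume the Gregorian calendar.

−8 → Jan 31, 1760 (end of Jan, 31 days; 341 left).
−31 → Dec 31, 1759 (end of Dec, 31 days; 310 left).
−31 → Nov 30, 1759 (end of Nov, 30 days; 279 left).
−30 → Oct 31, 1759 (end of Oct, 31 days; 249 left).
−31 → Sep 30, 1759 (end of Sep, 30 days; 218 left).
−30 → Aug 31, 1759 (end of Aug, 31 days; 188 left).
−31 → Jul 31, 1759 (end of Jul, 31 days; 157 left).
−31 → Jun 30, 1759 (end of Jun, 30 days; 126 left).
−30 → May 31, 1759 (end of May, 31 days; 96 left).
−31 → Apr 30, 1759 (end of Apr, 30 days; 65 left).
−30 → Mar 31, 1759 (end of Mar, 31 days; 35 left).
−31 → Feb 28, 1759 (end of Feb, 28 days; 4 left).
−4 → Feb 24, 1759.

February 24, 1759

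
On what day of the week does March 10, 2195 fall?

Doomsday rule: the anchor day for the 2100s is Sunday. For year 95: 95÷12 = 7 r 11, and 11÷4 = 2, so 7+11+2 = 20.
Sunday + 20 ≡ Saturday — that's 2195's doomsday.
In March the doomsday date is Mar 14.
Mar 10 is 4 days before Mar 14; 4 mod 7 = 4, so Saturday − 4 = Tuesday.

Tuesday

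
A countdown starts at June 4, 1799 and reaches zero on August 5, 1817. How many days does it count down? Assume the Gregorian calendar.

Jun 4, 1799 → Jun 4, 1800: 365 days.
Jun 4, 1800 → Jun 4, 1801: 365 days.
Jun 4, 1801 → Jun 4, 1802: 365 days.
Jun 4, 1802 → Jun 4, 1803: 365 days.
Jun 4, 1803 → Jun 4, 1804: 366 days (Feb 29, 1804 is in that span).
Jun 4, 1804 → Jun 4, 1805: 365 days.
Jun 4, 1805 → Jun 4, 1806: 365 days.
Jun 4, 1806 → Jun 4, 1807: 365 days.
Jun 4, 1807 → Jun 4, 1808: 366 days (Feb 29, 1808 is in that span).
Jun 4, 1808 → Jun 4, 1809: 365 days.
Jun 4, 1809 → Jun 4, 1810: 365 days.
Jun 4, 1810 → Jun 4, 1811: 365 days.
Jun 4, 1811 → Jun 4, 1812: 366 days (Feb 29, 1812 is in that span).
Jun 4, 1812 → Jun 4, 1813: 365 days.
Jun 4, 1813 → Jun 4, 1814: 365 days.
Jun 4, 1814 → Jun 4, 1815: 365 days.
Jun 4, 1815 → Jun 4, 1816: 366 days (Feb 29, 1816 is in that span).
Jun 4, 1816 → Jun 4, 1817: 365 days.
Jun 4, 1817 → Jul 4, 1817: 30 days (June has 30).
Jul 4, 1817 → Aug 4, 1817: 31 days (July has 31).
Aug 4, 1817 → Aug 5, 1817: 1 days.
Total: 6636 days.

6636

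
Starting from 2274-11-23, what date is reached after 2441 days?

+365 (one year) → Nov 23, 2275 (2076 left).
+366 (one year; includes Feb 29, 2276) → Nov 23, 2276 (1710 left).
+365 (one year) → Nov 23, 2277 (1345 left).
+365 (one year) → Nov 23, 2278 (980 left).
+365 (one year) → Nov 23, 2279 (615 left).
+366 (one year; includes Feb 29, 2280) → Nov 23, 2280 (249 left).
Nov has 30 days: +8 → Dec 1, 2280 (241 left).
Dec has 31 days: +31 → Jan 1, 2281 (210 left).
Jan has 31 days: +31 → Feb 1, 2281 (179 left).
Feb has 28 days: +28 → Mar 1, 2281 (151 left).
Mar has 31 days: +31 → Apr 1, 2281 (120 left).
Apr has 30 days: +30 → May 1, 2281 (90 left).
May has 31 days: +31 → Jun 1, 2281 (59 left).
Jun has 30 days: +30 → Jul 1, 2281 (29 left).
+29 → Jul 30, 2281.

July 30, 2281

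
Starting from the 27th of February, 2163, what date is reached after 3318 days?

March 29, 2172

+365 (one year) → Feb 27, 2164 (2953 left).
+366 (one year; includes Feb 29, 2164) → Feb 27, 2165 (2587 left).
+365 (one year) → Feb 27, 2166 (2222 left).
+365 (one year) → Feb 27, 2167 (1857 left).
+365 (one year) → Feb 27, 2168 (1492 left).
+366 (one year; includes Feb 29, 2168) → Feb 27, 2169 (1126 left).
+365 (one year) → Feb 27, 2170 (761 left).
+365 (one year) → Feb 27, 2171 (396 left).
Feb has 28 days: +2 → Mar 1, 2171 (394 left).
Mar has 31 days: +31 → Apr 1, 2171 (363 left).
Apr has 30 days: +30 → May 1, 2171 (333 left).
May has 31 days: +31 → Jun 1, 2171 (302 left).
Jun has 30 days: +30 → Jul 1, 2171 (272 left).
Jul has 31 days: +31 → Aug 1, 2171 (241 left).
Aug has 31 days: +31 → Sep 1, 2171 (210 left).
Sep has 30 days: +30 → Oct 1, 2171 (180 left).
Oct has 31 days: +31 → Nov 1, 2171 (149 left).
Nov has 30 days: +30 → Dec 1, 2171 (119 left).
Dec has 31 days: +31 → Jan 1, 2172 (88 left).
Jan has 31 days: +31 → Feb 1, 2172 (57 left).
Feb has 29 days: +29 → Mar 1, 2172 (28 left).
+28 → Mar 29, 2172.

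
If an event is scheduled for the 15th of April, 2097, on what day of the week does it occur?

Monday

January 1, 2097 is a Tuesday.
Jan 1, 2097 → Feb 1, 2097: 31 days (January has 31).
Feb 1, 2097 → Mar 1, 2097: 28 days (February has 28).
Mar 1, 2097 → Apr 1, 2097: 31 days (March has 31).
Apr 1, 2097 → Apr 15, 2097: 14 days.
Total: 104 days.
104 mod 7 = 6, so Tuesday + 6 = Monday.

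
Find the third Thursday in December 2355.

December 1, 2355 is a Thursday.
The first Thursday is therefore December 1 (same day).
The third Thursday is 1 + 2×7 = December 15.

December 15, 2355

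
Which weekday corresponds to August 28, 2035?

Tuesday

Doomsday rule: the anchor day for the 2000s is Tuesday. For year 35: 35÷12 = 2 r 11, and 11÷4 = 2, so 2+11+2 = 15.
Tuesday + 15 ≡ Wednesday — that's 2035's doomsday.
In August the doomsday date is Aug 8.
Aug 28 is 20 days after Aug 8; 20 mod 7 = 6, so Wednesday + 6 = Tuesday.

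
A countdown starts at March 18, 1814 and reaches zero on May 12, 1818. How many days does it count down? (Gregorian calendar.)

Mar 18, 1814 → Mar 18, 1815: 365 days.
Mar 18, 1815 → Mar 18, 1816: 366 days (Feb 29, 1816 is in that span).
Mar 18, 1816 → Mar 18, 1817: 365 days.
Mar 18, 1817 → Mar 18, 1818: 365 days.
Mar 18, 1818 → Apr 18, 1818: 31 days (March has 31).
Apr 18, 1818 → May 12, 1818: 24 days.
Total: 1516 days.

1516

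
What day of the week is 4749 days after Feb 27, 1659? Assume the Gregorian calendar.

First find the weekday of Feb 27, 1659. Doomsday rule: the anchor day for the 1600s is Tuesday. For year 59: 59÷12 = 4 r 11, and 11÷4 = 2, so 4+11+2 = 17.
Tuesday + 17 ≡ Friday — that's 1659's doomsday.
In February the doomsday date is Feb 28 (1659 is not a leap year).
Feb 27 is 1 day before Feb 28; 1 mod 7 = 1, so Friday − 1 = Thursday.
4749 mod 7 = 3, so 4749 days after a Thursday is Thursday + 3 = Sunday.

Sunday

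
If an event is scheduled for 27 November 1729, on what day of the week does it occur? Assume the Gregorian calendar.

Doomsday rule: the anchor day for the 1700s is Sunday. For year 29: 29÷12 = 2 r 5, and 5÷4 = 1, so 2+5+1 = 8.
Sunday + 8 ≡ Monday — that's 1729's doomsday.
In November the doomsday date is Nov 7.
Nov 27 is 20 days after Nov 7; 20 mod 7 = 6, so Monday + 6 = Sunday.

Sunday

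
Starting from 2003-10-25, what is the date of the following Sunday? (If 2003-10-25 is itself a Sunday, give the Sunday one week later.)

Oct 25, 2003 is a Saturday.
From Saturday to the next Sunday is 1 day.
Oct 25, 2003 + 1 = Oct 26, 2003.

October 26, 2003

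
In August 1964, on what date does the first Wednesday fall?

August 1, 1964 is a Saturday.
The first Wednesday is therefore August 5 (4 days later).

August 5, 1964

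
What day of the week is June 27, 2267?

Thursday

Doomsday rule: the anchor day for the 2200s is Friday. For year 67: 67÷12 = 5 r 7, and 7÷4 = 1, so 5+7+1 = 13.
Friday + 13 ≡ Thursday — that's 2267's doomsday.
In June the doomsday date is Jun 6.
Jun 27 is 21 days after Jun 6; 21 mod 7 = 0, so Thursday + 0 = Thursday.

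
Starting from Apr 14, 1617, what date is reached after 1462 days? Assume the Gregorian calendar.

+365 (one year) → Apr 14, 1618 (1097 left).
+365 (one year) → Apr 14, 1619 (732 left).
+366 (one year; includes Feb 29, 1620) → Apr 14, 1620 (366 left).
Apr has 30 days: +17 → May 1, 1620 (349 left).
May has 31 days: +31 → Jun 1, 1620 (318 left).
Jun has 30 days: +30 → Jul 1, 1620 (288 left).
Jul has 31 days: +31 → Aug 1, 1620 (257 left).
Aug has 31 days: +31 → Sep 1, 1620 (226 left).
Sep has 30 days: +30 → Oct 1, 1620 (196 left).
Oct has 31 days: +31 → Nov 1, 1620 (165 left).
Nov has 30 days: +30 → Dec 1, 1620 (135 left).
Dec has 31 days: +31 → Jan 1, 1621 (104 left).
Jan has 31 days: +31 → Feb 1, 1621 (73 left).
Feb has 28 days: +28 → Mar 1, 1621 (45 left).
Mar has 31 days: +31 → Apr 1, 1621 (14 left).
+14 → Apr 15, 1621.

April 15, 1621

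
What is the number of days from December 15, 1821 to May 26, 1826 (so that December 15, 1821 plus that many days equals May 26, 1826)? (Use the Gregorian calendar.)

1623

Dec 15, 1821 → Dec 15, 1822: 365 days.
Dec 15, 1822 → Dec 15, 1823: 365 days.
Dec 15, 1823 → Dec 15, 1824: 366 days (Feb 29, 1824 is in that span).
Dec 15, 1824 → Dec 15, 1825: 365 days.
Dec 15, 1825 → Jan 15, 1826: 31 days (December has 31).
Jan 15, 1826 → Feb 15, 1826: 31 days (January has 31).
Feb 15, 1826 → Mar 15, 1826: 28 days (February has 28).
Mar 15, 1826 → Apr 15, 1826: 31 days (March has 31).
Apr 15, 1826 → May 15, 1826: 30 days (April has 30).
May 15, 1826 → May 26, 1826: 11 days.
Total: 1623 days.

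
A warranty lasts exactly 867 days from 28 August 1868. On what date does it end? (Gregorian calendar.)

January 12, 1871

+365 (one year) → Aug 28, 1869 (502 left).
+365 (one year) → Aug 28, 1870 (137 left).
Aug has 31 days: +4 → Sep 1, 1870 (133 left).
Sep has 30 days: +30 → Oct 1, 1870 (103 left).
Oct has 31 days: +31 → Nov 1, 1870 (72 left).
Nov has 30 days: +30 → Dec 1, 1870 (42 left).
Dec has 31 days: +31 → Jan 1, 1871 (11 left).
+11 → Jan 12, 1871.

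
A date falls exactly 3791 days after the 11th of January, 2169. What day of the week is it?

Sunday

Jan 11, 2169 is a Wednesday.
3791 mod 7 = 4, so 3791 days after a Wednesday is Wednesday + 4 = Sunday.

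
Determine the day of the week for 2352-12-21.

Doomsday rule: the anchor day for the 2300s is Wednesday. For year 52: 52÷12 = 4 r 4, and 4÷4 = 1, so 4+4+1 = 9.
Wednesday + 9 ≡ Friday — that's 2352's doomsday.
In December the doomsday date is Dec 12.
Dec 21 is 9 days after Dec 12; 9 mod 7 = 2, so Friday + 2 = Sunday.

Sunday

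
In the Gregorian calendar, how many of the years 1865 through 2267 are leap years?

97

Multiples of 4 in [1865,2267]: 100.
Of those, multiples of 100: 4 (not leap unless ÷400).
Multiples of 400: 1.
Leap years = 100 − 4 + 1 = 97.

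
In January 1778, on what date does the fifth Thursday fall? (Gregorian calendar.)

January 29, 1778

January 1, 1778 is a Thursday.
The first Thursday is therefore January 1 (same day).
The fifth Thursday is 1 + 4×7 = January 29.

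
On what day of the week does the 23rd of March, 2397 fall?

Sunday

Doomsday rule: the anchor day for the 2300s is Wednesday. For year 97: 97÷12 = 8 r 1, and 1÷4 = 0, so 8+1+0 = 9.
Wednesday + 9 ≡ Friday — that's 2397's doomsday.
In March the doomsday date is Mar 14.
Mar 23 is 9 days after Mar 14; 9 mod 7 = 2, so Friday + 2 = Sunday.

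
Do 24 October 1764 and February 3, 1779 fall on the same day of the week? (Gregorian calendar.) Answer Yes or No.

Yes

From Oct 24, 1764 to Feb 3, 1779 is 5215 days.
5215 mod 7 = 0, so they are the same weekday.
(Oct 24, 1764 is a Wednesday; Feb 3, 1779 is a Wednesday.)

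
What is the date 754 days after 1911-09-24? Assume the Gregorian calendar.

+366 (one year; includes Feb 29, 1912) → Sep 24, 1912 (388 left).
Sep has 30 days: +7 → Oct 1, 1912 (381 left).
Oct has 31 days: +31 → Nov 1, 1912 (350 left).
Nov has 30 days: +30 → Dec 1, 1912 (320 left).
Dec has 31 days: +31 → Jan 1, 1913 (289 left).
Jan has 31 days: +31 → Feb 1, 1913 (258 left).
Feb has 28 days: +28 → Mar 1, 1913 (230 left).
Mar has 31 days: +31 → Apr 1, 1913 (199 left).
Apr has 30 days: +30 → May 1, 1913 (169 left).
May has 31 days: +31 → Jun 1, 1913 (138 left).
Jun has 30 days: +30 → Jul 1, 1913 (108 left).
Jul has 31 days: +31 → Aug 1, 1913 (77 left).
Aug has 31 days: +31 → Sep 1, 1913 (46 left).
Sep has 30 days: +30 → Oct 1, 1913 (16 left).
+16 → Oct 17, 1913.

October 17, 1913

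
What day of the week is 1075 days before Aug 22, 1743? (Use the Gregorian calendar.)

Sunday

Aug 22, 1743 is a Thursday.
1075 mod 7 = 4, so 1075 days before a Thursday is Thursday − 4 = Sunday.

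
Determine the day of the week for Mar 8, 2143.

Friday

Doomsday rule: the anchor day for the 2100s is Sunday. For year 43: 43÷12 = 3 r 7, and 7÷4 = 1, so 3+7+1 = 11.
Sunday + 11 ≡ Thursday — that's 2143's doomsday.
In March the doomsday date is Mar 14.
Mar 8 is 6 days before Mar 14; 6 mod 7 = 6, so Thursday − 6 = Friday.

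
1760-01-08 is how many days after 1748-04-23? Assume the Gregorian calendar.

4277

Apr 23, 1748 → Apr 23, 1749: 365 days.
Apr 23, 1749 → Apr 23, 1750: 365 days.
Apr 23, 1750 → Apr 23, 1751: 365 days.
Apr 23, 1751 → Apr 23, 1752: 366 days (Feb 29, 1752 is in that span).
Apr 23, 1752 → Apr 23, 1753: 365 days.
Apr 23, 1753 → Apr 23, 1754: 365 days.
Apr 23, 1754 → Apr 23, 1755: 365 days.
Apr 23, 1755 → Apr 23, 1756: 366 days (Feb 29, 1756 is in that span).
Apr 23, 1756 → Apr 23, 1757: 365 days.
Apr 23, 1757 → Apr 23, 1758: 365 days.
Apr 23, 1758 → Apr 23, 1759: 365 days.
Apr 23, 1759 → May 23, 1759: 30 days (April has 30).
May 23, 1759 → Jun 23, 1759: 31 days (May has 31).
Jun 23, 1759 → Jul 23, 1759: 30 days (June has 30).
Jul 23, 1759 → Aug 23, 1759: 31 days (July has 31).
Aug 23, 1759 → Sep 23, 1759: 31 days (August has 31).
Sep 23, 1759 → Oct 23, 1759: 30 days (September has 30).
Oct 23, 1759 → Nov 23, 1759: 31 days (October has 31).
Nov 23, 1759 → Dec 23, 1759: 30 days (November has 30).
Dec 23, 1759 → Jan 8, 1760: 16 days.
Total: 4277 days.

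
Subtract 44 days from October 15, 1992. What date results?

September 1, 1992

−15 → Sep 30, 1992 (end of Sep, 30 days; 29 left).
−29 → Sep 1, 1992.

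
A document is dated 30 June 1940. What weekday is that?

Doomsday rule: the anchor day for the 1900s is Wednesday. For year 40: 40÷12 = 3 r 4, and 4÷4 = 1, so 3+4+1 = 8.
Wednesday + 8 ≡ Thursday — that's 1940's doomsday.
In June the doomsday date is Jun 6.
Jun 30 is 24 days after Jun 6; 24 mod 7 = 3, so Thursday + 3 = Sunday.

Sunday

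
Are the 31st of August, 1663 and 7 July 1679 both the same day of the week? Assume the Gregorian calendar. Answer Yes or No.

From Aug 31, 1663 to Jul 7, 1679 is 5789 days.
5789 mod 7 = 0, so they are the same weekday.
(Aug 31, 1663 is a Friday; Jul 7, 1679 is a Friday.)

Yes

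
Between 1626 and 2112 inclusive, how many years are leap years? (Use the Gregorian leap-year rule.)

Multiples of 4 in [1626,2112]: 122.
Of those, multiples of 100: 5 (not leap unless ÷400).
Multiples of 400: 1.
Leap years = 122 − 5 + 1 = 118.

118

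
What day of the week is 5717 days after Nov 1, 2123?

Saturday

First find the weekday of Nov 1, 2123. Doomsday rule: the anchor day for the 2100s is Sunday. For year 23: 23÷12 = 1 r 11, and 11÷4 = 2, so 1+11+2 = 14.
Sunday + 14 ≡ Sunday — that's 2123's doomsday.
In November the doomsday date is Nov 7.
Nov 1 is 6 days before Nov 7; 6 mod 7 = 6, so Sunday − 6 = Monday.
5717 mod 7 = 5, so 5717 days after a Monday is Monday + 5 = Saturday.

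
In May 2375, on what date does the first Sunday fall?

May 4, 2375

May 1, 2375 is a Thursday.
The first Sunday is therefore May 4 (3 days later).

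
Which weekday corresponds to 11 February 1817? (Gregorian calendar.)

Tuesday

Doomsday rule: the anchor day for the 1800s is Friday. For year 17: 17÷12 = 1 r 5, and 5÷4 = 1, so 1+5+1 = 7.
Friday + 7 ≡ Friday — that's 1817's doomsday.
In February the doomsday date is Feb 28 (1817 is not a leap year).
Feb 11 is 17 days before Feb 28; 17 mod 7 = 3, so Friday − 3 = Tuesday.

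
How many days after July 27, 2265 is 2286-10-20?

7755

Jul 27, 2265 → Jul 27, 2266: 365 days.
Jul 27, 2266 → Jul 27, 2267: 365 days.
Jul 27, 2267 → Jul 27, 2268: 366 days (Feb 29, 2268 is in that span).
Jul 27, 2268 → Jul 27, 2269: 365 days.
Jul 27, 2269 → Jul 27, 2270: 365 days.
Jul 27, 2270 → Jul 27, 2271: 365 days.
Jul 27, 2271 → Jul 27, 2272: 366 days (Feb 29, 2272 is in that span).
Jul 27, 2272 → Jul 27, 2273: 365 days.
Jul 27, 2273 → Jul 27, 2274: 365 days.
Jul 27, 2274 → Jul 27, 2275: 365 days.
Jul 27, 2275 → Jul 27, 2276: 366 days (Feb 29, 2276 is in that span).
Jul 27, 2276 → Jul 27, 2277: 365 days.
Jul 27, 2277 → Jul 27, 2278: 365 days.
Jul 27, 2278 → Jul 27, 2279: 365 days.
Jul 27, 2279 → Jul 27, 2280: 366 days (Feb 29, 2280 is in that span).
Jul 27, 2280 → Jul 27, 2281: 365 days.
Jul 27, 2281 → Jul 27, 2282: 365 days.
Jul 27, 2282 → Jul 27, 2283: 365 days.
Jul 27, 2283 → Jul 27, 2284: 366 days (Feb 29, 2284 is in that span).
Jul 27, 2284 → Jul 27, 2285: 365 days.
Jul 27, 2285 → Jul 27, 2286: 365 days.
Jul 27, 2286 → Aug 27, 2286: 31 days (July has 31).
Aug 27, 2286 → Sep 27, 2286: 31 days (August has 31).
Sep 27, 2286 → Oct 20, 2286: 23 days.
Total: 7755 days.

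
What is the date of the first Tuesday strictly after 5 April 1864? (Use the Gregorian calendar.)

April 12, 1864

Apr 5, 1864 is a Tuesday.
From Tuesday to the next Tuesday is 7 days.
Apr 5, 1864 + 7 = Apr 12, 1864.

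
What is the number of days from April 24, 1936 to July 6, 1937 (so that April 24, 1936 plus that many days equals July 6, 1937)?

Apr 24, 1936 → Apr 24, 1937: 365 days.
Apr 24, 1937 → May 24, 1937: 30 days (April has 30).
May 24, 1937 → Jun 24, 1937: 31 days (May has 31).
Jun 24, 1937 → Jul 6, 1937: 12 days.
Total: 438 days.

438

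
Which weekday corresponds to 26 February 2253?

Doomsday rule: the anchor day for the 2200s is Friday. For year 53: 53÷12 = 4 r 5, and 5÷4 = 1, so 4+5+1 = 10.
Friday + 10 ≡ Monday — that's 2253's doomsday.
In February the doomsday date is Feb 28 (2253 is not a leap year).
Feb 26 is 2 days before Feb 28; 2 mod 7 = 2, so Monday − 2 = Saturday.

Saturday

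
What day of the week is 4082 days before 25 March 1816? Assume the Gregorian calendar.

First find the weekday of Mar 25, 1816. Doomsday rule: the anchor day for the 1800s is Friday. For year 16: 16÷12 = 1 r 4, and 4÷4 = 1, so 1+4+1 = 6.
Friday + 6 ≡ Thursday — that's 1816's doomsday.
In March the doomsday date is Mar 14.
Mar 25 is 11 days after Mar 14; 11 mod 7 = 4, so Thursday + 4 = Monday.
4082 mod 7 = 1, so 4082 days before a Monday is Monday − 1 = Sunday.

Sunday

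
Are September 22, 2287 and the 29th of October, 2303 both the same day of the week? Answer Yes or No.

From Sep 22, 2287 to Oct 29, 2303 is 5880 days.
5880 mod 7 = 0, so they are the same weekday.
(Sep 22, 2287 is a Thursday; Oct 29, 2303 is a Thursday.)

Yes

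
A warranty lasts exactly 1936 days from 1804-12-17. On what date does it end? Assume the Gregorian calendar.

April 6, 1810

+365 (one year) → Dec 17, 1805 (1571 left).
+365 (one year) → Dec 17, 1806 (1206 left).
+365 (one year) → Dec 17, 1807 (841 left).
+366 (one year; includes Feb 29, 1808) → Dec 17, 1808 (475 left).
+365 (one year) → Dec 17, 1809 (110 left).
Dec has 31 days: +15 → Jan 1, 1810 (95 left).
Jan has 31 days: +31 → Feb 1, 1810 (64 left).
Feb has 28 days: +28 → Mar 1, 1810 (36 left).
Mar has 31 days: +31 → Apr 1, 1810 (5 left).
+5 → Apr 6, 1810.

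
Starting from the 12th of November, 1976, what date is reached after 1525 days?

+365 (one year) → Nov 12, 1977 (1160 left).
+365 (one year) → Nov 12, 1978 (795 left).
+365 (one year) → Nov 12, 1979 (430 left).
+366 (one year; includes Feb 29, 1980) → Nov 12, 1980 (64 left).
Nov has 30 days: +19 → Dec 1, 1980 (45 left).
Dec has 31 days: +31 → Jan 1, 1981 (14 left).
+14 → Jan 15, 1981.

January 15, 1981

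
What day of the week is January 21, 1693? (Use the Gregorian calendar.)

Wednesday

Doomsday rule: the anchor day for the 1600s is Tuesday. For year 93: 93÷12 = 7 r 9, and 9÷4 = 2, so 7+9+2 = 18.
Tuesday + 18 ≡ Saturday — that's 1693's doomsday.
In January the doomsday date is Jan 3 (1693 is not a leap year).
Jan 21 is 18 days after Jan 3; 18 mod 7 = 4, so Saturday + 4 = Wednesday.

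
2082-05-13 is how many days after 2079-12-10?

885

Dec 10, 2079 → Dec 10, 2080: 366 days (Feb 29, 2080 is in that span).
Dec 10, 2080 → Dec 10, 2081: 365 days.
Dec 10, 2081 → Jan 10, 2082: 31 days (December has 31).
Jan 10, 2082 → Feb 10, 2082: 31 days (January has 31).
Feb 10, 2082 → Mar 10, 2082: 28 days (February has 28).
Mar 10, 2082 → Apr 10, 2082: 31 days (March has 31).
Apr 10, 2082 → May 10, 2082: 30 days (April has 30).
May 10, 2082 → May 13, 2082: 3 days.
Total: 885 days.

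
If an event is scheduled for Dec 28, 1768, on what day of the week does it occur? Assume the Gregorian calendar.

Wednesday

Doomsday rule: the anchor day for the 1700s is Sunday. For year 68: 68÷12 = 5 r 8, and 8÷4 = 2, so 5+8+2 = 15.
Sunday + 15 ≡ Monday — that's 1768's doomsday.
In December the doomsday date is Dec 12.
Dec 28 is 16 days after Dec 12; 16 mod 7 = 2, so Monday + 2 = Wednesday.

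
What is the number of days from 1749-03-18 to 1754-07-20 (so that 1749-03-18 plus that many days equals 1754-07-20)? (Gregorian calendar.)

Mar 18, 1749 → Mar 18, 1750: 365 days.
Mar 18, 1750 → Mar 18, 1751: 365 days.
Mar 18, 1751 → Mar 18, 1752: 366 days (Feb 29, 1752 is in that span).
Mar 18, 1752 → Mar 18, 1753: 365 days.
Mar 18, 1753 → Mar 18, 1754: 365 days.
Mar 18, 1754 → Apr 18, 1754: 31 days (March has 31).
Apr 18, 1754 → May 18, 1754: 30 days (April has 30).
May 18, 1754 → Jun 18, 1754: 31 days (May has 31).
Jun 18, 1754 → Jul 18, 1754: 30 days (June has 30).
Jul 18, 1754 → Jul 20, 1754: 2 days.
Total: 1950 days.

1950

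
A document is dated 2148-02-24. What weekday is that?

Doomsday rule: the anchor day for the 2100s is Sunday. For year 48: 48÷12 = 4 r 0, and 0÷4 = 0, so 4+0+0 = 4.
Sunday + 4 ≡ Thursday — that's 2148's doomsday.
In February the doomsday date is Feb 29 (2148 is a leap year (divisible by 4)).
Feb 24 is 5 days before Feb 29; 5 mod 7 = 5, so Thursday − 5 = Saturday.

Saturday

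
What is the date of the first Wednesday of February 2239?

February 1, 2239 is a Friday.
The first Wednesday is therefore February 6 (5 days later).

February 6, 2239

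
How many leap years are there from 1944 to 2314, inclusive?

90

Multiples of 4 in [1944,2314]: 93.
Of those, multiples of 100: 4 (not leap unless ÷400).
Multiples of 400: 1.
Leap years = 93 − 4 + 1 = 90.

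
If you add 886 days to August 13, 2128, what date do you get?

+365 (one year) → Aug 13, 2129 (521 left).
+365 (one year) → Aug 13, 2130 (156 left).
Aug has 31 days: +19 → Sep 1, 2130 (137 left).
Sep has 30 days: +30 → Oct 1, 2130 (107 left).
Oct has 31 days: +31 → Nov 1, 2130 (76 left).
Nov has 30 days: +30 → Dec 1, 2130 (46 left).
Dec has 31 days: +31 → Jan 1, 2131 (15 left).
+15 → Jan 16, 2131.

January 16, 2131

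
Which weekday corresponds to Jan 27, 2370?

Doomsday rule: the anchor day for the 2300s is Wednesday. For year 70: 70÷12 = 5 r 10, and 10÷4 = 2, so 5+10+2 = 17.
Wednesday + 17 ≡ Saturday — that's 2370's doomsday.
In January the doomsday date is Jan 3 (2370 is not a leap year).
Jan 27 is 24 days after Jan 3; 24 mod 7 = 3, so Saturday + 3 = Tuesday.

Tuesday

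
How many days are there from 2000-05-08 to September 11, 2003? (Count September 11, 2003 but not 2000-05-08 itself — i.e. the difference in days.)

May 8, 2000 → May 8, 2001: 365 days.
May 8, 2001 → May 8, 2002: 365 days.
May 8, 2002 → May 8, 2003: 365 days.
May 8, 2003 → Jun 8, 2003: 31 days (May has 31).
Jun 8, 2003 → Jul 8, 2003: 30 days (June has 30).
Jul 8, 2003 → Aug 8, 2003: 31 days (July has 31).
Aug 8, 2003 → Sep 8, 2003: 31 days (August has 31).
Sep 8, 2003 → Sep 11, 2003: 3 days.
Total: 1221 days.

1221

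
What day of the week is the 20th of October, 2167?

Tuesday

Doomsday rule: the anchor day for the 2100s is Sunday. For year 67: 67÷12 = 5 r 7, and 7÷4 = 1, so 5+7+1 = 13.
Sunday + 13 ≡ Saturday — that's 2167's doomsday.
In October the doomsday date is Oct 10.
Oct 20 is 10 days after Oct 10; 10 mod 7 = 3, so Saturday + 3 = Tuesday.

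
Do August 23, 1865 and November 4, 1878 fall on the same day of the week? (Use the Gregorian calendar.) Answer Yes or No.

From Aug 23, 1865 to Nov 4, 1878 is 4821 days.
4821 mod 7 = 5, so they are different weekdays.
(Aug 23, 1865 is a Wednesday; Nov 4, 1878 is a Monday.)

No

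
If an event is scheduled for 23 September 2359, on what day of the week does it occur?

Doomsday rule: the anchor day for the 2300s is Wednesday. For year 59: 59÷12 = 4 r 11, and 11÷4 = 2, so 4+11+2 = 17.
Wednesday + 17 ≡ Saturday — that's 2359's doomsday.
In September the doomsday date is Sep 5.
Sep 23 is 18 days after Sep 5; 18 mod 7 = 4, so Saturday + 4 = Wednesday.

Wednesday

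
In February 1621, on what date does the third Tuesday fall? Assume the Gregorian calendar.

February 1, 1621 is a Monday.
The first Tuesday is therefore February 2 (1 days later).
The third Tuesday is 2 + 2×7 = February 16.

February 16, 1621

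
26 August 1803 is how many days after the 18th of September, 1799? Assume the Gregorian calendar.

1437

Sep 18, 1799 → Sep 18, 1800: 365 days.
Sep 18, 1800 → Sep 18, 1801: 365 days.
Sep 18, 1801 → Sep 18, 1802: 365 days.
Sep 18, 1802 → Oct 18, 1802: 30 days (September has 30).
Oct 18, 1802 → Nov 18, 1802: 31 days (October has 31).
Nov 18, 1802 → Dec 18, 1802: 30 days (November has 30).
Dec 18, 1802 → Jan 18, 1803: 31 days (December has 31).
Jan 18, 1803 → Feb 18, 1803: 31 days (January has 31).
Feb 18, 1803 → Mar 18, 1803: 28 days (February has 28).
Mar 18, 1803 → Apr 18, 1803: 31 days (March has 31).
Apr 18, 1803 → May 18, 1803: 30 days (April has 30).
May 18, 1803 → Jun 18, 1803: 31 days (May has 31).
Jun 18, 1803 → Jul 18, 1803: 30 days (June has 30).
Jul 18, 1803 → Aug 18, 1803: 31 days (July has 31).
Aug 18, 1803 → Aug 26, 1803: 8 days.
Total: 1437 days.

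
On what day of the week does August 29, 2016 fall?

January 1, 2016 is a Friday.
Jan 1, 2016 → Feb 1, 2016: 31 days (January has 31).
Feb 1, 2016 → Mar 1, 2016: 29 days (February has 29).
Mar 1, 2016 → Apr 1, 2016: 31 days (March has 31).
Apr 1, 2016 → May 1, 2016: 30 days (April has 30).
May 1, 2016 → Jun 1, 2016: 31 days (May has 31).
Jun 1, 2016 → Jul 1, 2016: 30 days (June has 30).
Jul 1, 2016 → Aug 1, 2016: 31 days (July has 31).
Aug 1, 2016 → Aug 29, 2016: 28 days.
Total: 241 days.
241 mod 7 = 3, so Friday + 3 = Monday.

Monday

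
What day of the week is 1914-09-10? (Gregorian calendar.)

Thursday

Doomsday rule: the anchor day for the 1900s is Wednesday. For year 14: 14÷12 = 1 r 2, and 2÷4 = 0, so 1+2+0 = 3.
Wednesday + 3 ≡ Saturday — that's 1914's doomsday.
In September the doomsday date is Sep 5.
Sep 10 is 5 days after Sep 5; 5 mod 7 = 5, so Saturday + 5 = Thursday.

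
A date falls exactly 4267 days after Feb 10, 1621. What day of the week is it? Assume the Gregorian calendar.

Feb 10, 1621 is a Wednesday.
4267 mod 7 = 4, so 4267 days after a Wednesday is Wednesday + 4 = Sunday.

Sunday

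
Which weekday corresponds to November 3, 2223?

Doomsday rule: the anchor day for the 2200s is Friday. For year 23: 23÷12 = 1 r 11, and 11÷4 = 2, so 1+11+2 = 14.
Friday + 14 ≡ Friday — that's 2223's doomsday.
In November the doomsday date is Nov 7.
Nov 3 is 4 days before Nov 7; 4 mod 7 = 4, so Friday − 4 = Monday.

Monday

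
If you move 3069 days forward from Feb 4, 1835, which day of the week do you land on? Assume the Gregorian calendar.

First find the weekday of Feb 4, 1835. Doomsday rule: the anchor day for the 1800s is Friday. For year 35: 35÷12 = 2 r 11, and 11÷4 = 2, so 2+11+2 = 15.
Friday + 15 ≡ Saturday — that's 1835's doomsday.
In February the doomsday date is Feb 28 (1835 is not a leap year).
Feb 4 is 24 days before Feb 28; 24 mod 7 = 3, so Saturday − 3 = Wednesday.
3069 mod 7 = 3, so 3069 days after a Wednesday is Wednesday + 3 = Saturday.

Saturday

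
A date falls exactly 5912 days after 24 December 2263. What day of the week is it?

First find the weekday of Dec 24, 2263. Doomsday rule: the anchor day for the 2200s is Friday. For year 63: 63÷12 = 5 r 3, and 3÷4 = 0, so 5+3+0 = 8.
Friday + 8 ≡ Saturday — that's 2263's doomsday.
In December the doomsday date is Dec 12.
Dec 24 is 12 days after Dec 12; 12 mod 7 = 5, so Saturday + 5 = Thursday.
5912 mod 7 = 4, so 5912 days after a Thursday is Thursday + 4 = Monday.

Monday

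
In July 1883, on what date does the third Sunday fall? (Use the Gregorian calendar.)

July 1, 1883 is a Sunday.
The first Sunday is therefore July 1 (same day).
The third Sunday is 1 + 2×7 = July 15.

July 15, 1883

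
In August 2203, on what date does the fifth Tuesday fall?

August 30, 2203

August 1, 2203 is a Monday.
The first Tuesday is therefore August 2 (1 days later).
The fifth Tuesday is 2 + 4×7 = August 30.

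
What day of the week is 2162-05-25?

Tuesday

Doomsday rule: the anchor day for the 2100s is Sunday. For year 62: 62÷12 = 5 r 2, and 2÷4 = 0, so 5+2+0 = 7.
Sunday + 7 ≡ Sunday — that's 2162's doomsday.
In May the doomsday date is May 9.
May 25 is 16 days after May 9; 16 mod 7 = 2, so Sunday + 2 = Tuesday.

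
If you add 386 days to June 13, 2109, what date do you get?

Jun has 30 days: +18 → Jul 1, 2109 (368 left).
Jul has 31 days: +31 → Aug 1, 2109 (337 left).
Aug has 31 days: +31 → Sep 1, 2109 (306 left).
Sep has 30 days: +30 → Oct 1, 2109 (276 left).
Oct has 31 days: +31 → Nov 1, 2109 (245 left).
Nov has 30 days: +30 → Dec 1, 2109 (215 left).
Dec has 31 days: +31 → Jan 1, 2110 (184 left).
Jan has 31 days: +31 → Feb 1, 2110 (153 left).
Feb has 28 days: +28 → Mar 1, 2110 (125 left).
Mar has 31 days: +31 → Apr 1, 2110 (94 left).
Apr has 30 days: +30 → May 1, 2110 (64 left).
May has 31 days: +31 → Jun 1, 2110 (33 left).
Jun has 30 days: +30 → Jul 1, 2110 (3 left).
+3 → Jul 4, 2110.

July 4, 2110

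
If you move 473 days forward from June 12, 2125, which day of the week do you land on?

Jun 12, 2125 is a Tuesday.
473 mod 7 = 4, so 473 days after a Tuesday is Tuesday + 4 = Saturday.

Saturday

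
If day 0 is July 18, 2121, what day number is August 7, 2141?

7325

Jul 18, 2121 → Jul 18, 2122: 365 days.
Jul 18, 2122 → Jul 18, 2123: 365 days.
Jul 18, 2123 → Jul 18, 2124: 366 days (Feb 29, 2124 is in that span).
Jul 18, 2124 → Jul 18, 2125: 365 days.
Jul 18, 2125 → Jul 18, 2126: 365 days.
Jul 18, 2126 → Jul 18, 2127: 365 days.
Jul 18, 2127 → Jul 18, 2128: 366 days (Feb 29, 2128 is in that span).
Jul 18, 2128 → Jul 18, 2129: 365 days.
Jul 18, 2129 → Jul 18, 2130: 365 days.
Jul 18, 2130 → Jul 18, 2131: 365 days.
Jul 18, 2131 → Jul 18, 2132: 366 days (Feb 29, 2132 is in that span).
Jul 18, 2132 → Jul 18, 2133: 365 days.
Jul 18, 2133 → Jul 18, 2134: 365 days.
Jul 18, 2134 → Jul 18, 2135: 365 days.
Jul 18, 2135 → Jul 18, 2136: 366 days (Feb 29, 2136 is in that span).
Jul 18, 2136 → Jul 18, 2137: 365 days.
Jul 18, 2137 → Jul 18, 2138: 365 days.
Jul 18, 2138 → Jul 18, 2139: 365 days.
Jul 18, 2139 → Jul 18, 2140: 366 days (Feb 29, 2140 is in that span).
Jul 18, 2140 → Aug 18, 2140: 31 days (July has 31).
Aug 18, 2140 → Sep 18, 2140: 31 days (August has 31).
Sep 18, 2140 → Oct 18, 2140: 30 days (September has 30).
Oct 18, 2140 → Nov 18, 2140: 31 days (October has 31).
Nov 18, 2140 → Dec 18, 2140: 30 days (November has 30).
Dec 18, 2140 → Jan 18, 2141: 31 days (December has 31).
Jan 18, 2141 → Feb 18, 2141: 31 days (January has 31).
Feb 18, 2141 → Mar 18, 2141: 28 days (February has 28).
Mar 18, 2141 → Apr 18, 2141: 31 days (March has 31).
Apr 18, 2141 → May 18, 2141: 30 days (April has 30).
May 18, 2141 → Jun 18, 2141: 31 days (May has 31).
Jun 18, 2141 → Jul 18, 2141: 30 days (June has 30).
Jul 18, 2141 → Aug 7, 2141: 20 days.
Total: 7325 days.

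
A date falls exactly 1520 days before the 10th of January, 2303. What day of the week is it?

First find the weekday of Jan 10, 2303. Doomsday rule: the anchor day for the 2300s is Wednesday. For year 03: 3÷12 = 0 r 3, and 3÷4 = 0, so 0+3+0 = 3.
Wednesday + 3 ≡ Saturday — that's 2303's doomsday.
In January the doomsday date is Jan 3 (2303 is not a leap year).
Jan 10 is 7 days after Jan 3; 7 mod 7 = 0, so Saturday + 0 = Saturday.
1520 mod 7 = 1, so 1520 days before a Saturday is Saturday − 1 = Friday.

Friday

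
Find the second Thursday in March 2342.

March 1, 2342 is a Sunday.
The first Thursday is therefore March 5 (4 days later).
The second Thursday is 5 + 1×7 = March 12.

March 12, 2342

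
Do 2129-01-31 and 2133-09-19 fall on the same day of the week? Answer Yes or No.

From Jan 31, 2129 to Sep 19, 2133 is 1692 days.
1692 mod 7 = 5, so they are different weekdays.
(Jan 31, 2129 is a Monday; Sep 19, 2133 is a Saturday.)

No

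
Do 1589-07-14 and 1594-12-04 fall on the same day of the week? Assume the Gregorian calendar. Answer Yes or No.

From Jul 14, 1589 to Dec 4, 1594 is 1969 days.
1969 mod 7 = 2, so they are different weekdays.
(Jul 14, 1589 is a Friday; Dec 4, 1594 is a Sunday.)

No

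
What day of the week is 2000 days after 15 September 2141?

Sep 15, 2141 is a Friday.
2000 mod 7 = 5, so 2000 days after a Friday is Friday + 5 = Wednesday.

Wednesday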